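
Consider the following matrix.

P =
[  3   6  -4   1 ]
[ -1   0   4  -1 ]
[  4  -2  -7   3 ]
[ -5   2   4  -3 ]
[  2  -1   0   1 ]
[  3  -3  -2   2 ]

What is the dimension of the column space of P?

3

Row reduce to echelon form.
R2 ← R2 + (1/3)·R1: [0, 2, 8/3, -2/3]
R3 ← R3 − (4/3)·R1: [0, -10, -5/3, 5/3]
R4 ← R4 + (5/3)·R1: [0, 12, -8/3, -4/3]
R5 ← R5 − (2/3)·R1: [0, -5, 8/3, 1/3]
R6 ← R6 − R1: [0, -9, 2, 1]
R3 ← R3 + (5)·R2: [0, 0, 35/3, -5/3]
R4 ← R4 − (6)·R2: [0, 0, -56/3, 8/3]
R5 ← R5 + (5/2)·R2: [0, 0, 28/3, -4/3]
R6 ← R6 + (9/2)·R2: [0, 0, 14, -2]
R4 ← R4 + (8/5)·R3: [0, 0, 0, 0]
R5 ← R5 − (4/5)·R3: [0, 0, 0, 0]
R6 ← R6 − (6/5)·R3: [0, 0, 0, 0]
Echelon form has 3 nonzero rows, so rank(P) = 3.
The column space has dimension equal to the rank: 3.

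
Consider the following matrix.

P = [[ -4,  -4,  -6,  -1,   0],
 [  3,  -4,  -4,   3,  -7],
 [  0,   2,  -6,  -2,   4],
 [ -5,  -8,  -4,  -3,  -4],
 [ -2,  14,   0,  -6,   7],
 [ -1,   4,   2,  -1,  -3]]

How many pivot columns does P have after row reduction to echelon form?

Row reduce to echelon form.
R2 ← R2 + (3/4)·R1: [0, -7, -17/2, 9/4, -7]
R4 ← R4 − (5/4)·R1: [0, -3, 7/2, -7/4, -4]
R5 ← R5 − (1/2)·R1: [0, 16, 3, -11/2, 7]
R6 ← R6 − (1/4)·R1: [0, 5, 7/2, -3/4, -3]
R3 ← R3 + (2/7)·R2: [0, 0, -59/7, -19/14, 2]
R4 ← R4 − (3/7)·R2: [0, 0, 50/7, -19/7, -1]
R5 ← R5 + (16/7)·R2: [0, 0, -115/7, -5/14, -9]
R6 ← R6 + (5/7)·R2: [0, 0, -18/7, 6/7, -8]
R4 ← R4 + (50/59)·R3: [0, 0, 0, -228/59, 41/59]
R5 ← R5 − (115/59)·R3: [0, 0, 0, 135/59, -761/59]
R6 ← R6 − (18/59)·R3: [0, 0, 0, 75/59, -508/59]
R5 ← R5 + (45/76)·R4: [0, 0, 0, 0, -949/76]
R6 ← R6 + (25/76)·R4: [0, 0, 0, 0, -637/76]
R6 ← R6 − (49/73)·R5: [0, 0, 0, 0, 0]
Echelon form has 5 nonzero rows, so rank(P) = 5.
Each nonzero row contributes one pivot column: 5 pivot columns.

5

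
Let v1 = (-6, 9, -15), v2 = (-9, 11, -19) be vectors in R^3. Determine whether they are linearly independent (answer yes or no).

yes

Form the matrix with these vectors as rows and row reduce.
R2 ← R2 − (3/2)·R1: [0, -5/2, 7/2]
2 nonzero rows, so the 2 vectors span a space of dimension 2.
Since 2 = 2, the vectors are linearly independent.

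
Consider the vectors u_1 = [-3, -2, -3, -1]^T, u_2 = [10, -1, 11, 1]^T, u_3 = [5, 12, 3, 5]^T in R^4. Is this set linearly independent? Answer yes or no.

Form the matrix with these vectors as rows and row reduce.
R2 ← R2 + (10/3)·R1: [0, -23/3, 1, -7/3]
R3 ← R3 + (5/3)·R1: [0, 26/3, -2, 10/3]
R3 ← R3 + (26/23)·R2: [0, 0, -20/23, 16/23]
3 nonzero rows, so the 3 vectors span a space of dimension 3.
Since 3 = 3, the vectors are linearly independent.

yes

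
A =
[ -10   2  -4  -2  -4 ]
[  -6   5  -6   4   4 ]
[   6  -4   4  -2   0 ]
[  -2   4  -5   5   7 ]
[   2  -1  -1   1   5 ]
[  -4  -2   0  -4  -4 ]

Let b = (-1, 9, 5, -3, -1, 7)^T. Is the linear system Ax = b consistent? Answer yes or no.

no

Row reduce the augmented matrix [A | b].
R2 ← R2 − (3/5)·R1: [0, 19/5, -18/5, 26/5, 32/5, 48/5]
R3 ← R3 + (3/5)·R1: [0, -14/5, 8/5, -16/5, -12/5, 22/5]
R4 ← R4 − (1/5)·R1: [0, 18/5, -21/5, 27/5, 39/5, -14/5]
R5 ← R5 + (1/5)·R1: [0, -3/5, -9/5, 3/5, 21/5, -6/5]
R6 ← R6 − (2/5)·R1: [0, -14/5, 8/5, -16/5, -12/5, 37/5]
R3 ← R3 + (14/19)·R2: [0, 0, -20/19, 12/19, 44/19, 218/19]
R4 ← R4 − (18/19)·R2: [0, 0, -15/19, 9/19, 33/19, -226/19]
R5 ← R5 + (3/19)·R2: [0, 0, -45/19, 27/19, 99/19, 6/19]
R6 ← R6 + (14/19)·R2: [0, 0, -20/19, 12/19, 44/19, 275/19]
R4 ← R4 − (3/4)·R3: [0, 0, 0, 0, 0, -41/2]
R5 ← R5 − (9/4)·R3: [0, 0, 0, 0, 0, -51/2]
R6 ← R6 − R3: [0, 0, 0, 0, 0, 3]
R5 ← R5 − (51/41)·R4: [0, 0, 0, 0, 0, 0]
R6 ← R6 + (6/41)·R4: [0, 0, 0, 0, 0, 0]
The echelon form has 4 nonzero rows; the last pivot sits in the augmented column, so rank(A) = 3 but rank([A|b]) = 4.
Since the ranks differ, the system is inconsistent.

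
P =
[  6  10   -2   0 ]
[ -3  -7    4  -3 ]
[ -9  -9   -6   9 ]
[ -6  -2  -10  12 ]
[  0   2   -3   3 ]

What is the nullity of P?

Row reduce to echelon form.
R2 ← R2 + (1/2)·R1: [0, -2, 3, -3]
R3 ← R3 + (3/2)·R1: [0, 6, -9, 9]
R4 ← R4 + R1: [0, 8, -12, 12]
R3 ← R3 + (3)·R2: [0, 0, 0, 0]
R4 ← R4 + (4)·R2: [0, 0, 0, 0]
R5 ← R5 + R2: [0, 0, 0, 0]
2 nonzero rows, so rank(P) = 2.
P has 4 columns; by rank–nullity, nullity = 4 − 2 = 2.

2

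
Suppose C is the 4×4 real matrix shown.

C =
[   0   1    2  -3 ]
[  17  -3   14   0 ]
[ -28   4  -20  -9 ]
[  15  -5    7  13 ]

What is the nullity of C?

0

Row reduce to echelon form.
Swap R1 ↔ R2
R3 ← R3 + (28/17)·R1: [0, -16/17, 52/17, -9]
R4 ← R4 − (15/17)·R1: [0, -40/17, -91/17, 13]
R3 ← R3 + (16/17)·R2: [0, 0, 84/17, -201/17]
R4 ← R4 + (40/17)·R2: [0, 0, -11/17, 101/17]
R4 ← R4 + (11/84)·R3: [0, 0, 0, 123/28]
4 nonzero rows, so rank(C) = 4.
C has 4 columns; by rank–nullity, nullity = 4 − 4 = 0.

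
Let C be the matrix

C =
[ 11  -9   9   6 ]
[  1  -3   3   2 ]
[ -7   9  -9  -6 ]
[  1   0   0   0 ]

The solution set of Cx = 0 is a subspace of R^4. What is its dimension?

2

Row reduce to echelon form.
R2 ← R2 − (1/11)·R1: [0, -24/11, 24/11, 16/11]
R3 ← R3 + (7/11)·R1: [0, 36/11, -36/11, -24/11]
R4 ← R4 − (1/11)·R1: [0, 9/11, -9/11, -6/11]
R3 ← R3 + (3/2)·R2: [0, 0, 0, 0]
R4 ← R4 + (3/8)·R2: [0, 0, 0, 0]
2 nonzero rows, so rank(C) = 2.
C has 4 columns; by rank–nullity, nullity = 4 − 2 = 2.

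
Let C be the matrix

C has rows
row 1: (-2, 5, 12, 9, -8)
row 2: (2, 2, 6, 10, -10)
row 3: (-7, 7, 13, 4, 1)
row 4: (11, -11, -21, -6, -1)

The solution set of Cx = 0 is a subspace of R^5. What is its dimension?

2

Row reduce to echelon form.
R2 ← R2 + R1: [0, 7, 18, 19, -18]
R3 ← R3 − (7/2)·R1: [0, -21/2, -29, -55/2, 29]
R4 ← R4 + (11/2)·R1: [0, 33/2, 45, 87/2, -45]
R3 ← R3 + (3/2)·R2: [0, 0, -2, 1, 2]
R4 ← R4 − (33/14)·R2: [0, 0, 18/7, -9/7, -18/7]
R4 ← R4 + (9/7)·R3: [0, 0, 0, 0, 0]
3 nonzero rows, so rank(C) = 3.
C has 5 columns; by rank–nullity, nullity = 5 − 3 = 2.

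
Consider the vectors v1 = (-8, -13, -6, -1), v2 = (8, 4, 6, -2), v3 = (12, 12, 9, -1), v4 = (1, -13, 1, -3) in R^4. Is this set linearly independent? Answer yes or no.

Form the matrix with these vectors as rows and row reduce.
R2 ← R2 + R1: [0, -9, 0, -3]
R3 ← R3 + (3/2)·R1: [0, -15/2, 0, -5/2]
R4 ← R4 + (1/8)·R1: [0, -117/8, 1/4, -25/8]
R3 ← R3 − (5/6)·R2: [0, 0, 0, 0]
R4 ← R4 − (13/8)·R2: [0, 0, 1/4, 7/4]
Swap R3 ↔ R4
3 nonzero rows, so the 4 vectors span a space of dimension 3.
Since 3 < 4, the vectors are linearly dependent.

no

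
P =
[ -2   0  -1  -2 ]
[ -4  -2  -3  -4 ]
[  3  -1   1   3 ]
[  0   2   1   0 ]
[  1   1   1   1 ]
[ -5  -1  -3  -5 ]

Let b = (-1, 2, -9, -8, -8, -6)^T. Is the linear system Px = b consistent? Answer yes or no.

Row reduce the augmented matrix [P | b].
R2 ← R2 − (2)·R1: [0, -2, -1, 0, 4]
R3 ← R3 + (3/2)·R1: [0, -1, -1/2, 0, -21/2]
R5 ← R5 + (1/2)·R1: [0, 1, 1/2, 0, -17/2]
R6 ← R6 − (5/2)·R1: [0, -1, -1/2, 0, -7/2]
R3 ← R3 − (1/2)·R2: [0, 0, 0, 0, -25/2]
R4 ← R4 + R2: [0, 0, 0, 0, -4]
R5 ← R5 + (1/2)·R2: [0, 0, 0, 0, -13/2]
R6 ← R6 − (1/2)·R2: [0, 0, 0, 0, -11/2]
R4 ← R4 − (8/25)·R3: [0, 0, 0, 0, 0]
R5 ← R5 − (13/25)·R3: [0, 0, 0, 0, 0]
R6 ← R6 − (11/25)·R3: [0, 0, 0, 0, 0]
The echelon form has 3 nonzero rows; the last pivot sits in the augmented column, so rank(P) = 2 but rank([P|b]) = 3.
Since the ranks differ, the system is inconsistent.

no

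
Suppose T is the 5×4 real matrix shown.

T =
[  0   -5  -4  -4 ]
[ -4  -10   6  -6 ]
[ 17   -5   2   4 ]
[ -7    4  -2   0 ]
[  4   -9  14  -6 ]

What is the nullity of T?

Row reduce to echelon form.
Swap R1 ↔ R2
R3 ← R3 + (17/4)·R1: [0, -95/2, 55/2, -43/2]
R4 ← R4 − (7/4)·R1: [0, 43/2, -25/2, 21/2]
R5 ← R5 + R1: [0, -19, 20, -12]
R3 ← R3 − (19/2)·R2: [0, 0, 131/2, 33/2]
R4 ← R4 + (43/10)·R2: [0, 0, -297/10, -67/10]
R5 ← R5 − (19/5)·R2: [0, 0, 176/5, 16/5]
R4 ← R4 + (297/655)·R3: [0, 0, 0, 512/655]
R5 ← R5 − (352/655)·R3: [0, 0, 0, -3712/655]
R5 ← R5 + (29/4)·R4: [0, 0, 0, 0]
4 nonzero rows, so rank(T) = 4.
T has 4 columns; by rank–nullity, nullity = 4 − 4 = 0.

0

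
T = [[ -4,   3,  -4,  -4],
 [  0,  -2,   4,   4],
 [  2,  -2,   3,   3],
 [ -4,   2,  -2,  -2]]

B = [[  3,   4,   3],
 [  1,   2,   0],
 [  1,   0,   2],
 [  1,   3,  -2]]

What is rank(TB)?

2

First compute TB:
[[-17, -22, -12],
 [  6,   8,   0],
 [ 10,  13,   6],
 [-14, -18, -12]]
Now row reduce the product.
R2 ← R2 + (6/17)·R1: [0, 4/17, -72/17]
R3 ← R3 + (10/17)·R1: [0, 1/17, -18/17]
R4 ← R4 − (14/17)·R1: [0, 2/17, -36/17]
R3 ← R3 − (1/4)·R2: [0, 0, 0]
R4 ← R4 − (1/2)·R2: [0, 0, 0]
2 nonzero rows, so rank(TB) = 2.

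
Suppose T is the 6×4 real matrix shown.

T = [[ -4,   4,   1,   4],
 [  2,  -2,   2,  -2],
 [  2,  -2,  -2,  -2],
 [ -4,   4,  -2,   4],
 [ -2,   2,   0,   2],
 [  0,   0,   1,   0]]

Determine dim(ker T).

Row reduce to echelon form.
R2 ← R2 + (1/2)·R1: [0, 0, 5/2, 0]
R3 ← R3 + (1/2)·R1: [0, 0, -3/2, 0]
R4 ← R4 − R1: [0, 0, -3, 0]
R5 ← R5 − (1/2)·R1: [0, 0, -1/2, 0]
R3 ← R3 + (3/5)·R2: [0, 0, 0, 0]
R4 ← R4 + (6/5)·R2: [0, 0, 0, 0]
R5 ← R5 + (1/5)·R2: [0, 0, 0, 0]
R6 ← R6 − (2/5)·R2: [0, 0, 0, 0]
2 nonzero rows, so rank(T) = 2.
T has 4 columns; by rank–nullity, nullity = 4 − 2 = 2.

2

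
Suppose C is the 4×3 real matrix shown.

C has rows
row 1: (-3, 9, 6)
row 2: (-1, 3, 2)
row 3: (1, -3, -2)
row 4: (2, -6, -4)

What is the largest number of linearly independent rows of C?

1

Row reduce to echelon form.
R2 ← R2 − (1/3)·R1: [0, 0, 0]
R3 ← R3 + (1/3)·R1: [0, 0, 0]
R4 ← R4 + (2/3)·R1: [0, 0, 0]
Echelon form has 1 nonzero row, so rank(C) = 1.
The rank gives the maximum number of linearly independent rows: 1.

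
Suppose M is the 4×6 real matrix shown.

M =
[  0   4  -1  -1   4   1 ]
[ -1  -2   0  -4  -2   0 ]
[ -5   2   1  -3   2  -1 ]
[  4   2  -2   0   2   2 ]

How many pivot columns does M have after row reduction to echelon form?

Row reduce to echelon form.
Swap R1 ↔ R2
R3 ← R3 − (5)·R1: [0, 12, 1, 17, 12, -1]
R4 ← R4 + (4)·R1: [0, -6, -2, -16, -6, 2]
R3 ← R3 − (3)·R2: [0, 0, 4, 20, 0, -4]
R4 ← R4 + (3/2)·R2: [0, 0, -7/2, -35/2, 0, 7/2]
R4 ← R4 + (7/8)·R3: [0, 0, 0, 0, 0, 0]
Echelon form has 3 nonzero rows, so rank(M) = 3.
Each nonzero row contributes one pivot column: 3 pivot columns.

3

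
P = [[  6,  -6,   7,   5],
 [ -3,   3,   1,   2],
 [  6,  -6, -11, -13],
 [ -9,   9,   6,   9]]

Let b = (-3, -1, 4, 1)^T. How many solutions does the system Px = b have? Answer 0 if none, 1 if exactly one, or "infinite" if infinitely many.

0

Row reduce the augmented matrix [P | b].
R2 ← R2 + (1/2)·R1: [0, 0, 9/2, 9/2, -5/2]
R3 ← R3 − R1: [0, 0, -18, -18, 7]
R4 ← R4 + (3/2)·R1: [0, 0, 33/2, 33/2, -7/2]
R3 ← R3 + (4)·R2: [0, 0, 0, 0, -3]
R4 ← R4 − (11/3)·R2: [0, 0, 0, 0, 17/3]
R4 ← R4 + (17/9)·R3: [0, 0, 0, 0, 0]
The echelon form has 3 nonzero rows; the last pivot sits in the augmented column, so rank(P) = 2 but rank([P|b]) = 3.
Since the ranks differ, the system is inconsistent.
It has no solutions.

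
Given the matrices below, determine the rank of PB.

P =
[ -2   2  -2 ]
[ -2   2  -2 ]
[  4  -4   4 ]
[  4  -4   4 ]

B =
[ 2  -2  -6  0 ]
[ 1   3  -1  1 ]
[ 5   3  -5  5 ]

First compute PB:
[[-12,   4,  20,  -8],
 [-12,   4,  20,  -8],
 [ 24,  -8, -40,  16],
 [ 24,  -8, -40,  16]]
Now row reduce the product.
R2 ← R2 − R1: [0, 0, 0, 0]
R3 ← R3 + (2)·R1: [0, 0, 0, 0]
R4 ← R4 + (2)·R1: [0, 0, 0, 0]
1 nonzero row, so rank(PB) = 1.

1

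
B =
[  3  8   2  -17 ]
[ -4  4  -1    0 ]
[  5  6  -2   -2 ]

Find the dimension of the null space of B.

Row reduce to echelon form.
R2 ← R2 + (4/3)·R1: [0, 44/3, 5/3, -68/3]
R3 ← R3 − (5/3)·R1: [0, -22/3, -16/3, 79/3]
R3 ← R3 + (1/2)·R2: [0, 0, -9/2, 15]
3 nonzero rows, so rank(B) = 3.
B has 4 columns; by rank–nullity, nullity = 4 − 3 = 1.

1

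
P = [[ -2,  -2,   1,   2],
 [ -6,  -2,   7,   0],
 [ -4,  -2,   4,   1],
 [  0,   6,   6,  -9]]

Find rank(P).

Row reduce to echelon form.
R2 ← R2 − (3)·R1: [0, 4, 4, -6]
R3 ← R3 − (2)·R1: [0, 2, 2, -3]
R3 ← R3 − (1/2)·R2: [0, 0, 0, 0]
R4 ← R4 − (3/2)·R2: [0, 0, 0, 0]
Echelon form has 2 nonzero rows, so rank(P) = 2.

2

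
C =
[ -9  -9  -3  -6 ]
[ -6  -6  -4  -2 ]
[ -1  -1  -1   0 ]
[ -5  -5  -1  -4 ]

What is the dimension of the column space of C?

Row reduce to echelon form.
R2 ← R2 − (2/3)·R1: [0, 0, -2, 2]
R3 ← R3 − (1/9)·R1: [0, 0, -2/3, 2/3]
R4 ← R4 − (5/9)·R1: [0, 0, 2/3, -2/3]
R3 ← R3 − (1/3)·R2: [0, 0, 0, 0]
R4 ← R4 + (1/3)·R2: [0, 0, 0, 0]
Echelon form has 2 nonzero rows, so rank(C) = 2.
The column space has dimension equal to the rank: 2.

2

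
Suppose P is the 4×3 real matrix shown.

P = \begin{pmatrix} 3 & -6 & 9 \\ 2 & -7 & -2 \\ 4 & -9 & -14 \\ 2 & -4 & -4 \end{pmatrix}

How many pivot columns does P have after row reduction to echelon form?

3

Row reduce to echelon form.
R2 ← R2 − (2/3)·R1: [0, -3, -8]
R3 ← R3 − (4/3)·R1: [0, -1, -26]
R4 ← R4 − (2/3)·R1: [0, 0, -10]
R3 ← R3 − (1/3)·R2: [0, 0, -70/3]
R4 ← R4 − (3/7)·R3: [0, 0, 0]
Echelon form has 3 nonzero rows, so rank(P) = 3.
Each nonzero row contributes one pivot column: 3 pivot columns.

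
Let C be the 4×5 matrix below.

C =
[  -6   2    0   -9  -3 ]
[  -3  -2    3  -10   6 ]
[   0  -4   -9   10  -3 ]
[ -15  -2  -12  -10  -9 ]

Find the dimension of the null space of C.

2

Row reduce to echelon form.
R2 ← R2 − (1/2)·R1: [0, -3, 3, -11/2, 15/2]
R4 ← R4 − (5/2)·R1: [0, -7, -12, 25/2, -3/2]
R3 ← R3 − (4/3)·R2: [0, 0, -13, 52/3, -13]
R4 ← R4 − (7/3)·R2: [0, 0, -19, 76/3, -19]
R4 ← R4 − (19/13)·R3: [0, 0, 0, 0, 0]
3 nonzero rows, so rank(C) = 3.
C has 5 columns; by rank–nullity, nullity = 5 − 3 = 2.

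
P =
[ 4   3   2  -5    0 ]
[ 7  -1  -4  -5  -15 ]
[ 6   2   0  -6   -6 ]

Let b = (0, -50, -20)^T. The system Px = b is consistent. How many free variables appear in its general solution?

3

Row reduce the augmented matrix [P | b].
R2 ← R2 − (7/4)·R1: [0, -25/4, -15/2, 15/4, -15, -50]
R3 ← R3 − (3/2)·R1: [0, -5/2, -3, 3/2, -6, -20]
R3 ← R3 − (2/5)·R2: [0, 0, 0, 0, 0, 0]
The echelon form has 2 nonzero rows, and every pivot lies in the first 5 columns, so rank(P) = rank([P|b]) = 2.
The system is consistent.
Free variables = (unknowns) − (rank) = 5 − 2 = 3.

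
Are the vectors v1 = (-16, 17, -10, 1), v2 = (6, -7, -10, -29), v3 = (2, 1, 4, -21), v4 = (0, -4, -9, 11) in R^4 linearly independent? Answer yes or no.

Form the matrix with these vectors as rows and row reduce.
R2 ← R2 + (3/8)·R1: [0, -5/8, -55/4, -229/8]
R3 ← R3 + (1/8)·R1: [0, 25/8, 11/4, -167/8]
R3 ← R3 + (5)·R2: [0, 0, -66, -164]
R4 ← R4 − (32/5)·R2: [0, 0, 79, 971/5]
R4 ← R4 + (79/66)·R3: [0, 0, 0, -347/165]
4 nonzero rows, so the 4 vectors span a space of dimension 4.
Since 4 = 4, the vectors are linearly independent.

yes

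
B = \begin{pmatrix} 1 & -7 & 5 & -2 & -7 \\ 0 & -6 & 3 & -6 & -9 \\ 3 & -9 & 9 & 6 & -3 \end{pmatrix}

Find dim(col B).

Row reduce to echelon form.
R3 ← R3 − (3)·R1: [0, 12, -6, 12, 18]
R3 ← R3 + (2)·R2: [0, 0, 0, 0, 0]
Echelon form has 2 nonzero rows, so rank(B) = 2.
The column space has dimension equal to the rank: 2.

2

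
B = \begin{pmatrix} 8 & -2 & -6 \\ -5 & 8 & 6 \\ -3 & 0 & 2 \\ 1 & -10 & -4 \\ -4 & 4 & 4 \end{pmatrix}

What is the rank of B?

Row reduce to echelon form.
R2 ← R2 + (5/8)·R1: [0, 27/4, 9/4]
R3 ← R3 + (3/8)·R1: [0, -3/4, -1/4]
R4 ← R4 − (1/8)·R1: [0, -39/4, -13/4]
R5 ← R5 + (1/2)·R1: [0, 3, 1]
R3 ← R3 + (1/9)·R2: [0, 0, 0]
R4 ← R4 + (13/9)·R2: [0, 0, 0]
R5 ← R5 − (4/9)·R2: [0, 0, 0]
Echelon form has 2 nonzero rows, so rank(B) = 2.

2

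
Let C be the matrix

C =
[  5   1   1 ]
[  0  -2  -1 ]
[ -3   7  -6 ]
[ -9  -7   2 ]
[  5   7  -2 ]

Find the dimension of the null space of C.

Row reduce to echelon form.
R3 ← R3 + (3/5)·R1: [0, 38/5, -27/5]
R4 ← R4 + (9/5)·R1: [0, -26/5, 19/5]
R5 ← R5 − R1: [0, 6, -3]
R3 ← R3 + (19/5)·R2: [0, 0, -46/5]
R4 ← R4 − (13/5)·R2: [0, 0, 32/5]
R5 ← R5 + (3)·R2: [0, 0, -6]
R4 ← R4 + (16/23)·R3: [0, 0, 0]
R5 ← R5 − (15/23)·R3: [0, 0, 0]
3 nonzero rows, so rank(C) = 3.
C has 3 columns; by rank–nullity, nullity = 3 − 3 = 0.

0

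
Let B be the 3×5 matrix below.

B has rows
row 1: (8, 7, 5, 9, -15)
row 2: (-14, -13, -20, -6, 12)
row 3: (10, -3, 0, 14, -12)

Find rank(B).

Row reduce to echelon form.
R2 ← R2 + (7/4)·R1: [0, -3/4, -45/4, 39/4, -57/4]
R3 ← R3 − (5/4)·R1: [0, -47/4, -25/4, 11/4, 27/4]
R3 ← R3 − (47/3)·R2: [0, 0, 170, -150, 230]
Echelon form has 3 nonzero rows, so rank(B) = 3.

3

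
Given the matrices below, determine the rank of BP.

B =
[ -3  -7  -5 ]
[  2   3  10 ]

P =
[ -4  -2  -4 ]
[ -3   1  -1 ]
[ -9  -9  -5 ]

2

First compute BP:
[[ 78,  44,  44],
 [-107, -91, -61]]
Now row reduce the product.
R2 ← R2 + (107/78)·R1: [0, -1195/39, -25/39]
2 nonzero rows, so rank(BP) = 2.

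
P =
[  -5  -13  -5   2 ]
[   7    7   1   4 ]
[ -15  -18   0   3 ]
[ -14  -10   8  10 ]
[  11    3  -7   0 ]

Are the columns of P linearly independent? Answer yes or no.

no

Row reduce P to echelon form.
R2 ← R2 + (7/5)·R1: [0, -56/5, -6, 34/5]
R3 ← R3 − (3)·R1: [0, 21, 15, -3]
R4 ← R4 − (14/5)·R1: [0, 132/5, 22, 22/5]
R5 ← R5 + (11/5)·R1: [0, -128/5, -18, 22/5]
R3 ← R3 + (15/8)·R2: [0, 0, 15/4, 39/4]
R4 ← R4 + (33/14)·R2: [0, 0, 55/7, 143/7]
R5 ← R5 − (16/7)·R2: [0, 0, -30/7, -78/7]
R4 ← R4 − (44/21)·R3: [0, 0, 0, 0]
R5 ← R5 + (8/7)·R3: [0, 0, 0, 0]
3 pivots among 4 columns.
Only 3 < 4 pivot columns, so the columns are linearly dependent.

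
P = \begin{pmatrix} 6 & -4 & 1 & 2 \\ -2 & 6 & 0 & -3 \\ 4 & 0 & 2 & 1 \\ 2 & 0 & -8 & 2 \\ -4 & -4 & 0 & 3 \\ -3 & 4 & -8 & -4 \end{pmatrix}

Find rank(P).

4

Row reduce to echelon form.
R2 ← R2 + (1/3)·R1: [0, 14/3, 1/3, -7/3]
R3 ← R3 − (2/3)·R1: [0, 8/3, 4/3, -1/3]
R4 ← R4 − (1/3)·R1: [0, 4/3, -25/3, 4/3]
R5 ← R5 + (2/3)·R1: [0, -20/3, 2/3, 13/3]
R6 ← R6 + (1/2)·R1: [0, 2, -15/2, -3]
R3 ← R3 − (4/7)·R2: [0, 0, 8/7, 1]
R4 ← R4 − (2/7)·R2: [0, 0, -59/7, 2]
R5 ← R5 + (10/7)·R2: [0, 0, 8/7, 1]
R6 ← R6 − (3/7)·R2: [0, 0, -107/14, -2]
R4 ← R4 + (59/8)·R3: [0, 0, 0, 75/8]
R5 ← R5 − R3: [0, 0, 0, 0]
R6 ← R6 + (107/16)·R3: [0, 0, 0, 75/16]
R6 ← R6 − (1/2)·R4: [0, 0, 0, 0]
Echelon form has 4 nonzero rows, so rank(P) = 4.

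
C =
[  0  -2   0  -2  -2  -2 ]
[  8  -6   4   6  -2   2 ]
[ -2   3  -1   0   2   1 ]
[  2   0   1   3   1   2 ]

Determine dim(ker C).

Row reduce to echelon form.
Swap R1 ↔ R2
R3 ← R3 + (1/4)·R1: [0, 3/2, 0, 3/2, 3/2, 3/2]
R4 ← R4 − (1/4)·R1: [0, 3/2, 0, 3/2, 3/2, 3/2]
R3 ← R3 + (3/4)·R2: [0, 0, 0, 0, 0, 0]
R4 ← R4 + (3/4)·R2: [0, 0, 0, 0, 0, 0]
2 nonzero rows, so rank(C) = 2.
C has 6 columns; by rank–nullity, nullity = 6 − 2 = 4.

4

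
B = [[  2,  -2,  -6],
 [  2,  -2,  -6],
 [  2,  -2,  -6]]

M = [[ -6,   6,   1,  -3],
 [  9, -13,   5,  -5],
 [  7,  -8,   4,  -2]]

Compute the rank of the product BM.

First compute BM:
[[-72,  86, -32,  16],
 [-72,  86, -32,  16],
 [-72,  86, -32,  16]]
Now row reduce the product.
R2 ← R2 − R1: [0, 0, 0, 0]
R3 ← R3 − R1: [0, 0, 0, 0]
1 nonzero row, so rank(BM) = 1.

1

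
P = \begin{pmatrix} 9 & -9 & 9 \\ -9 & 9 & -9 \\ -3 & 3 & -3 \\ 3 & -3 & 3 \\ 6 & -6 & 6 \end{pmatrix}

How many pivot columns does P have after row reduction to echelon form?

1

Row reduce to echelon form.
R2 ← R2 + R1: [0, 0, 0]
R3 ← R3 + (1/3)·R1: [0, 0, 0]
R4 ← R4 − (1/3)·R1: [0, 0, 0]
R5 ← R5 − (2/3)·R1: [0, 0, 0]
Echelon form has 1 nonzero row, so rank(P) = 1.
Each nonzero row contributes one pivot column: 1 pivot columns.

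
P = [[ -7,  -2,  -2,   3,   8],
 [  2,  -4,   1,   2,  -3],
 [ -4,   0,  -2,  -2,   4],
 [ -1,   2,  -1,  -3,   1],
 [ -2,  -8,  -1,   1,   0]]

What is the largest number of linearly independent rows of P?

3

Row reduce to echelon form.
R2 ← R2 + (2/7)·R1: [0, -32/7, 3/7, 20/7, -5/7]
R3 ← R3 − (4/7)·R1: [0, 8/7, -6/7, -26/7, -4/7]
R4 ← R4 − (1/7)·R1: [0, 16/7, -5/7, -24/7, -1/7]
R5 ← R5 − (2/7)·R1: [0, -52/7, -3/7, 1/7, -16/7]
R3 ← R3 + (1/4)·R2: [0, 0, -3/4, -3, -3/4]
R4 ← R4 + (1/2)·R2: [0, 0, -1/2, -2, -1/2]
R5 ← R5 − (13/8)·R2: [0, 0, -9/8, -9/2, -9/8]
R4 ← R4 − (2/3)·R3: [0, 0, 0, 0, 0]
R5 ← R5 − (3/2)·R3: [0, 0, 0, 0, 0]
Echelon form has 3 nonzero rows, so rank(P) = 3.
The rank gives the maximum number of linearly independent rows: 3.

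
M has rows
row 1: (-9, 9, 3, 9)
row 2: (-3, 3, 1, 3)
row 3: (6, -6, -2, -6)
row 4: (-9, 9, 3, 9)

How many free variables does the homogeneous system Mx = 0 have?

Row reduce to echelon form.
R2 ← R2 − (1/3)·R1: [0, 0, 0, 0]
R3 ← R3 + (2/3)·R1: [0, 0, 0, 0]
R4 ← R4 − R1: [0, 0, 0, 0]
1 nonzero row, so rank(M) = 1.
M has 4 columns; by rank–nullity, nullity = 4 − 1 = 3.

3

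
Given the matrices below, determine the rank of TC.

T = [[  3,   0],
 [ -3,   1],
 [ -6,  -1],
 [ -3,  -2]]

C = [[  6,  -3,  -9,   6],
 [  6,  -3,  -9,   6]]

First compute TC:
[[ 18,  -9, -27,  18],
 [-12,   6,  18, -12],
 [-42,  21,  63, -42],
 [-30,  15,  45, -30]]
Now row reduce the product.
R2 ← R2 + (2/3)·R1: [0, 0, 0, 0]
R3 ← R3 + (7/3)·R1: [0, 0, 0, 0]
R4 ← R4 + (5/3)·R1: [0, 0, 0, 0]
1 nonzero row, so rank(TC) = 1.

1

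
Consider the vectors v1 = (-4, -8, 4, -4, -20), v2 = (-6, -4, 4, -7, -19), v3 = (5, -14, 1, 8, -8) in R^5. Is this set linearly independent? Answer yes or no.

Form the matrix with these vectors as rows and row reduce.
R2 ← R2 − (3/2)·R1: [0, 8, -2, -1, 11]
R3 ← R3 + (5/4)·R1: [0, -24, 6, 3, -33]
R3 ← R3 + (3)·R2: [0, 0, 0, 0, 0]
2 nonzero rows, so the 3 vectors span a space of dimension 2.
Since 2 < 3, the vectors are linearly dependent.

no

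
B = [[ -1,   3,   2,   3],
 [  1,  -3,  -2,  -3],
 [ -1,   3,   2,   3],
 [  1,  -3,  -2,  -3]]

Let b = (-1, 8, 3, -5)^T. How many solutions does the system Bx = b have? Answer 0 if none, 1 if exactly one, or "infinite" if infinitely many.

0

Row reduce the augmented matrix [B | b].
R2 ← R2 + R1: [0, 0, 0, 0, 7]
R3 ← R3 − R1: [0, 0, 0, 0, 4]
R4 ← R4 + R1: [0, 0, 0, 0, -6]
R3 ← R3 − (4/7)·R2: [0, 0, 0, 0, 0]
R4 ← R4 + (6/7)·R2: [0, 0, 0, 0, 0]
The echelon form has 2 nonzero rows; the last pivot sits in the augmented column, so rank(B) = 1 but rank([B|b]) = 2.
Since the ranks differ, the system is inconsistent.
It has no solutions.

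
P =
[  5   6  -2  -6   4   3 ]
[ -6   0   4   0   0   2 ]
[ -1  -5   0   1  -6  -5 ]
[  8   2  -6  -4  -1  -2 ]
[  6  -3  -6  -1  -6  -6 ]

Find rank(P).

Row reduce to echelon form.
R2 ← R2 + (6/5)·R1: [0, 36/5, 8/5, -36/5, 24/5, 28/5]
R3 ← R3 + (1/5)·R1: [0, -19/5, -2/5, -1/5, -26/5, -22/5]
R4 ← R4 − (8/5)·R1: [0, -38/5, -14/5, 28/5, -37/5, -34/5]
R5 ← R5 − (6/5)·R1: [0, -51/5, -18/5, 31/5, -54/5, -48/5]
R3 ← R3 + (19/36)·R2: [0, 0, 4/9, -4, -8/3, -13/9]
R4 ← R4 + (19/18)·R2: [0, 0, -10/9, -2, -7/3, -8/9]
R5 ← R5 + (17/12)·R2: [0, 0, -4/3, -4, -4, -5/3]
R4 ← R4 + (5/2)·R3: [0, 0, 0, -12, -9, -9/2]
R5 ← R5 + (3)·R3: [0, 0, 0, -16, -12, -6]
R5 ← R5 − (4/3)·R4: [0, 0, 0, 0, 0, 0]
Echelon form has 4 nonzero rows, so rank(P) = 4.

4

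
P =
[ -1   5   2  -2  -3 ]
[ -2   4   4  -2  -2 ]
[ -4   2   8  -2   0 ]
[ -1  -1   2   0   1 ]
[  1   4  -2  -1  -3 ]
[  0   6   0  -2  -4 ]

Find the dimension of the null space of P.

Row reduce to echelon form.
R2 ← R2 − (2)·R1: [0, -6, 0, 2, 4]
R3 ← R3 − (4)·R1: [0, -18, 0, 6, 12]
R4 ← R4 − R1: [0, -6, 0, 2, 4]
R5 ← R5 + R1: [0, 9, 0, -3, -6]
R3 ← R3 − (3)·R2: [0, 0, 0, 0, 0]
R4 ← R4 − R2: [0, 0, 0, 0, 0]
R5 ← R5 + (3/2)·R2: [0, 0, 0, 0, 0]
R6 ← R6 + R2: [0, 0, 0, 0, 0]
2 nonzero rows, so rank(P) = 2.
P has 5 columns; by rank–nullity, nullity = 5 − 2 = 3.

3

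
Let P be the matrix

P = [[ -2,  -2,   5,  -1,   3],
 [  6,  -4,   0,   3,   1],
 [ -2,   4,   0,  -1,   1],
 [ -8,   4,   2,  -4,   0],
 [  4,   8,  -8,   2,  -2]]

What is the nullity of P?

2

Row reduce to echelon form.
R2 ← R2 + (3)·R1: [0, -10, 15, 0, 10]
R3 ← R3 − R1: [0, 6, -5, 0, -2]
R4 ← R4 − (4)·R1: [0, 12, -18, 0, -12]
R5 ← R5 + (2)·R1: [0, 4, 2, 0, 4]
R3 ← R3 + (3/5)·R2: [0, 0, 4, 0, 4]
R4 ← R4 + (6/5)·R2: [0, 0, 0, 0, 0]
R5 ← R5 + (2/5)·R2: [0, 0, 8, 0, 8]
R5 ← R5 − (2)·R3: [0, 0, 0, 0, 0]
3 nonzero rows, so rank(P) = 3.
P has 5 columns; by rank–nullity, nullity = 5 − 3 = 2.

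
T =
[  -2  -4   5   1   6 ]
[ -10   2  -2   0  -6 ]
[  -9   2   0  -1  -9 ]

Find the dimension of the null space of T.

Row reduce to echelon form.
R2 ← R2 − (5)·R1: [0, 22, -27, -5, -36]
R3 ← R3 − (9/2)·R1: [0, 20, -45/2, -11/2, -36]
R3 ← R3 − (10/11)·R2: [0, 0, 45/22, -21/22, -36/11]
3 nonzero rows, so rank(T) = 3.
T has 5 columns; by rank–nullity, nullity = 5 − 3 = 2.

2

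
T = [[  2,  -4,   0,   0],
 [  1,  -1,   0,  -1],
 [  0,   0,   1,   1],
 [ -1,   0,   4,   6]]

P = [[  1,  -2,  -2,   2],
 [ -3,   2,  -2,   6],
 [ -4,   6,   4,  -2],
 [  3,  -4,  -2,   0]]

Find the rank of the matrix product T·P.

First compute TP:
[[ 14, -12,   4, -20],
 [  1,   0,   2,  -4],
 [ -1,   2,   2,  -2],
 [  1,   2,   6, -10]]
Now row reduce the product.
R2 ← R2 − (1/14)·R1: [0, 6/7, 12/7, -18/7]
R3 ← R3 + (1/14)·R1: [0, 8/7, 16/7, -24/7]
R4 ← R4 − (1/14)·R1: [0, 20/7, 40/7, -60/7]
R3 ← R3 − (4/3)·R2: [0, 0, 0, 0]
R4 ← R4 − (10/3)·R2: [0, 0, 0, 0]
2 nonzero rows, so rank(TP) = 2.

2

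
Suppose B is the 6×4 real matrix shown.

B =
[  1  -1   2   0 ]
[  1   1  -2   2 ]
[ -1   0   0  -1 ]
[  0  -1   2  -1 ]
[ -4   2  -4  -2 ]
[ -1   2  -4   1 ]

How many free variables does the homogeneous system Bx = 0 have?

2

Row reduce to echelon form.
R2 ← R2 − R1: [0, 2, -4, 2]
R3 ← R3 + R1: [0, -1, 2, -1]
R5 ← R5 + (4)·R1: [0, -2, 4, -2]
R6 ← R6 + R1: [0, 1, -2, 1]
R3 ← R3 + (1/2)·R2: [0, 0, 0, 0]
R4 ← R4 + (1/2)·R2: [0, 0, 0, 0]
R5 ← R5 + R2: [0, 0, 0, 0]
R6 ← R6 − (1/2)·R2: [0, 0, 0, 0]
2 nonzero rows, so rank(B) = 2.
B has 4 columns; by rank–nullity, nullity = 4 − 2 = 2.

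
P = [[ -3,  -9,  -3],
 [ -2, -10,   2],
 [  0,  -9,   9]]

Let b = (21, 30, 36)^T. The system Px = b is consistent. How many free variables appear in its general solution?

Row reduce the augmented matrix [P | b].
R2 ← R2 − (2/3)·R1: [0, -4, 4, 16]
R3 ← R3 − (9/4)·R2: [0, 0, 0, 0]
The echelon form has 2 nonzero rows, and every pivot lies in the first 3 columns, so rank(P) = rank([P|b]) = 2.
The system is consistent.
Free variables = (unknowns) − (rank) = 3 − 2 = 1.

1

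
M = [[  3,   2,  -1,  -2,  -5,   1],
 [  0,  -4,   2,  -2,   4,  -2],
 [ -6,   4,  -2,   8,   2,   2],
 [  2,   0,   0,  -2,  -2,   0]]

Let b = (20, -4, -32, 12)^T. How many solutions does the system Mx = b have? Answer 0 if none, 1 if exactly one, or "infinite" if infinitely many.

Row reduce the augmented matrix [M | b].
R3 ← R3 + (2)·R1: [0, 8, -4, 4, -8, 4, 8]
R4 ← R4 − (2/3)·R1: [0, -4/3, 2/3, -2/3, 4/3, -2/3, -4/3]
R3 ← R3 + (2)·R2: [0, 0, 0, 0, 0, 0, 0]
R4 ← R4 − (1/3)·R2: [0, 0, 0, 0, 0, 0, 0]
The echelon form has 2 nonzero rows, and every pivot lies in the first 6 columns, so rank(M) = rank([M|b]) = 2.
The system is consistent.
rank = 2 < 6 unknowns, so there are infinitely many solutions.

infinite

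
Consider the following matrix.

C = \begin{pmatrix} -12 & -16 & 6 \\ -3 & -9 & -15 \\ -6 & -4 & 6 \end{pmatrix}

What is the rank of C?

Row reduce to echelon form.
R2 ← R2 − (1/4)·R1: [0, -5, -33/2]
R3 ← R3 − (1/2)·R1: [0, 4, 3]
R3 ← R3 + (4/5)·R2: [0, 0, -51/5]
Echelon form has 3 nonzero rows, so rank(C) = 3.

3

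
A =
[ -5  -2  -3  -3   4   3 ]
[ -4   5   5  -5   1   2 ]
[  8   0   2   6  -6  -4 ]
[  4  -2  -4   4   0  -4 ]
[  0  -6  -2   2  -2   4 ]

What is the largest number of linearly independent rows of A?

3

Row reduce to echelon form.
R2 ← R2 − (4/5)·R1: [0, 33/5, 37/5, -13/5, -11/5, -2/5]
R3 ← R3 + (8/5)·R1: [0, -16/5, -14/5, 6/5, 2/5, 4/5]
R4 ← R4 + (4/5)·R1: [0, -18/5, -32/5, 8/5, 16/5, -8/5]
R3 ← R3 + (16/33)·R2: [0, 0, 26/33, -2/33, -2/3, 20/33]
R4 ← R4 + (6/11)·R2: [0, 0, -26/11, 2/11, 2, -20/11]
R5 ← R5 + (10/11)·R2: [0, 0, 52/11, -4/11, -4, 40/11]
R4 ← R4 + (3)·R3: [0, 0, 0, 0, 0, 0]
R5 ← R5 − (6)·R3: [0, 0, 0, 0, 0, 0]
Echelon form has 3 nonzero rows, so rank(A) = 3.
The rank gives the maximum number of linearly independent rows: 3.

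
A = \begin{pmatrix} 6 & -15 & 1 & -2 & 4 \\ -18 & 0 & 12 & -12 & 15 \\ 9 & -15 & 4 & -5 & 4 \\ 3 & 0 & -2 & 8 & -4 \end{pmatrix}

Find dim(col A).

4

Row reduce to echelon form.
R2 ← R2 + (3)·R1: [0, -45, 15, -18, 27]
R3 ← R3 − (3/2)·R1: [0, 15/2, 5/2, -2, -2]
R4 ← R4 − (1/2)·R1: [0, 15/2, -5/2, 9, -6]
R3 ← R3 + (1/6)·R2: [0, 0, 5, -5, 5/2]
R4 ← R4 + (1/6)·R2: [0, 0, 0, 6, -3/2]
Echelon form has 4 nonzero rows, so rank(A) = 4.
The column space has dimension equal to the rank: 4.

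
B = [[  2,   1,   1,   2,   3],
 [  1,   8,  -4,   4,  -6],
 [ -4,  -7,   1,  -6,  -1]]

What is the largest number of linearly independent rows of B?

2

Row reduce to echelon form.
R2 ← R2 − (1/2)·R1: [0, 15/2, -9/2, 3, -15/2]
R3 ← R3 + (2)·R1: [0, -5, 3, -2, 5]
R3 ← R3 + (2/3)·R2: [0, 0, 0, 0, 0]
Echelon form has 2 nonzero rows, so rank(B) = 2.
The rank gives the maximum number of linearly independent rows: 2.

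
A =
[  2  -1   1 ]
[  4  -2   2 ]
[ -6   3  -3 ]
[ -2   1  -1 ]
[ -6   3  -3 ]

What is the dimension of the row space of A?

1

Row reduce to echelon form.
R2 ← R2 − (2)·R1: [0, 0, 0]
R3 ← R3 + (3)·R1: [0, 0, 0]
R4 ← R4 + R1: [0, 0, 0]
R5 ← R5 + (3)·R1: [0, 0, 0]
Echelon form has 1 nonzero row, so rank(A) = 1.
The row space has dimension equal to the rank: 1.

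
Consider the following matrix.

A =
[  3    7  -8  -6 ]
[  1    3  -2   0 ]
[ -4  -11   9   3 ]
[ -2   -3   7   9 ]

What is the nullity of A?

2

Row reduce to echelon form.
R2 ← R2 − (1/3)·R1: [0, 2/3, 2/3, 2]
R3 ← R3 + (4/3)·R1: [0, -5/3, -5/3, -5]
R4 ← R4 + (2/3)·R1: [0, 5/3, 5/3, 5]
R3 ← R3 + (5/2)·R2: [0, 0, 0, 0]
R4 ← R4 − (5/2)·R2: [0, 0, 0, 0]
2 nonzero rows, so rank(A) = 2.
A has 4 columns; by rank–nullity, nullity = 4 − 2 = 2.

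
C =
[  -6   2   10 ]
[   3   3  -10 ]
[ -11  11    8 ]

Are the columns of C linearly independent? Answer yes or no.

Row reduce C to echelon form.
R2 ← R2 + (1/2)·R1: [0, 4, -5]
R3 ← R3 − (11/6)·R1: [0, 22/3, -31/3]
R3 ← R3 − (11/6)·R2: [0, 0, -7/6]
3 pivots among 3 columns.
Every column is a pivot column, so the columns are linearly independent.

yes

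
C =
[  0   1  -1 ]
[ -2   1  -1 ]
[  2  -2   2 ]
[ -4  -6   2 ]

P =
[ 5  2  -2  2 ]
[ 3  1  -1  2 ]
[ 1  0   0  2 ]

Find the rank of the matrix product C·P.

2

First compute CP:
[[  2,   1,  -1,   0],
 [ -8,  -3,   3,  -4],
 [  6,   2,  -2,   4],
 [-36, -14,  14, -16]]
Now row reduce the product.
R2 ← R2 + (4)·R1: [0, 1, -1, -4]
R3 ← R3 − (3)·R1: [0, -1, 1, 4]
R4 ← R4 + (18)·R1: [0, 4, -4, -16]
R3 ← R3 + R2: [0, 0, 0, 0]
R4 ← R4 − (4)·R2: [0, 0, 0, 0]
2 nonzero rows, so rank(CP) = 2.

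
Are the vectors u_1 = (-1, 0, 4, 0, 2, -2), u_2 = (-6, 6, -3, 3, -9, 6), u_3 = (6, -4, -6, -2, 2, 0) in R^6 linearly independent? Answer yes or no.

no

Form the matrix with these vectors as rows and row reduce.
R2 ← R2 − (6)·R1: [0, 6, -27, 3, -21, 18]
R3 ← R3 + (6)·R1: [0, -4, 18, -2, 14, -12]
R3 ← R3 + (2/3)·R2: [0, 0, 0, 0, 0, 0]
2 nonzero rows, so the 3 vectors span a space of dimension 2.
Since 2 < 3, the vectors are linearly dependent.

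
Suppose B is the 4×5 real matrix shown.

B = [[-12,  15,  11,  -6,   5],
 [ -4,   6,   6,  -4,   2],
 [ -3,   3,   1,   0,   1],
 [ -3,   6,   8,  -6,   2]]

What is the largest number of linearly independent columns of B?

Row reduce to echelon form.
R2 ← R2 − (1/3)·R1: [0, 1, 7/3, -2, 1/3]
R3 ← R3 − (1/4)·R1: [0, -3/4, -7/4, 3/2, -1/4]
R4 ← R4 − (1/4)·R1: [0, 9/4, 21/4, -9/2, 3/4]
R3 ← R3 + (3/4)·R2: [0, 0, 0, 0, 0]
R4 ← R4 − (9/4)·R2: [0, 0, 0, 0, 0]
Echelon form has 2 nonzero rows, so rank(B) = 2.
The rank gives the maximum number of linearly independent columns: 2.

2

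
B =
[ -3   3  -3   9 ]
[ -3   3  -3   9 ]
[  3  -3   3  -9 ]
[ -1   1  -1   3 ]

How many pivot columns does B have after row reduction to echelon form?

1

Row reduce to echelon form.
R2 ← R2 − R1: [0, 0, 0, 0]
R3 ← R3 + R1: [0, 0, 0, 0]
R4 ← R4 − (1/3)·R1: [0, 0, 0, 0]
Echelon form has 1 nonzero row, so rank(B) = 1.
Each nonzero row contributes one pivot column: 1 pivot columns.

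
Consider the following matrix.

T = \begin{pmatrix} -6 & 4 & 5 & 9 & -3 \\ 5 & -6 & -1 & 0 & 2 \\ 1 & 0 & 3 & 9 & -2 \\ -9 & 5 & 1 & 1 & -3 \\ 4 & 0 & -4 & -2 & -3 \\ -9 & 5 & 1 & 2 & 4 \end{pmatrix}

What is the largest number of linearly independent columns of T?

5

Row reduce to echelon form.
R2 ← R2 + (5/6)·R1: [0, -8/3, 19/6, 15/2, -1/2]
R3 ← R3 + (1/6)·R1: [0, 2/3, 23/6, 21/2, -5/2]
R4 ← R4 − (3/2)·R1: [0, -1, -13/2, -25/2, 3/2]
R5 ← R5 + (2/3)·R1: [0, 8/3, -2/3, 4, -5]
R6 ← R6 − (3/2)·R1: [0, -1, -13/2, -23/2, 17/2]
R3 ← R3 + (1/4)·R2: [0, 0, 37/8, 99/8, -21/8]
R4 ← R4 − (3/8)·R2: [0, 0, -123/16, -245/16, 27/16]
R5 ← R5 + R2: [0, 0, 5/2, 23/2, -11/2]
R6 ← R6 − (3/8)·R2: [0, 0, -123/16, -229/16, 139/16]
R4 ← R4 + (123/74)·R3: [0, 0, 0, 389/74, -99/37]
R5 ← R5 − (20/37)·R3: [0, 0, 0, 178/37, -151/37]
R6 ← R6 + (123/74)·R3: [0, 0, 0, 463/74, 160/37]
R5 ← R5 − (356/389)·R4: [0, 0, 0, 0, -635/389]
R6 ← R6 − (463/389)·R4: [0, 0, 0, 0, 2921/389]
R6 ← R6 + (23/5)·R5: [0, 0, 0, 0, 0]
Echelon form has 5 nonzero rows, so rank(T) = 5.
The rank gives the maximum number of linearly independent columns: 5.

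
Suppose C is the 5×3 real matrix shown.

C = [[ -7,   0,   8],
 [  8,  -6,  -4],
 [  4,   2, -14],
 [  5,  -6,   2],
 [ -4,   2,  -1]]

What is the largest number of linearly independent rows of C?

Row reduce to echelon form.
R2 ← R2 + (8/7)·R1: [0, -6, 36/7]
R3 ← R3 + (4/7)·R1: [0, 2, -66/7]
R4 ← R4 + (5/7)·R1: [0, -6, 54/7]
R5 ← R5 − (4/7)·R1: [0, 2, -39/7]
R3 ← R3 + (1/3)·R2: [0, 0, -54/7]
R4 ← R4 − R2: [0, 0, 18/7]
R5 ← R5 + (1/3)·R2: [0, 0, -27/7]
R4 ← R4 + (1/3)·R3: [0, 0, 0]
R5 ← R5 − (1/2)·R3: [0, 0, 0]
Echelon form has 3 nonzero rows, so rank(C) = 3.
The rank gives the maximum number of linearly independent rows: 3.

3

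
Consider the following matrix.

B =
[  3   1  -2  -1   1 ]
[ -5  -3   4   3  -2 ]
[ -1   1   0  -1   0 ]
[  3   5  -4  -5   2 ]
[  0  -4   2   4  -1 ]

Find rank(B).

2

Row reduce to echelon form.
R2 ← R2 + (5/3)·R1: [0, -4/3, 2/3, 4/3, -1/3]
R3 ← R3 + (1/3)·R1: [0, 4/3, -2/3, -4/3, 1/3]
R4 ← R4 − R1: [0, 4, -2, -4, 1]
R3 ← R3 + R2: [0, 0, 0, 0, 0]
R4 ← R4 + (3)·R2: [0, 0, 0, 0, 0]
R5 ← R5 − (3)·R2: [0, 0, 0, 0, 0]
Echelon form has 2 nonzero rows, so rank(B) = 2.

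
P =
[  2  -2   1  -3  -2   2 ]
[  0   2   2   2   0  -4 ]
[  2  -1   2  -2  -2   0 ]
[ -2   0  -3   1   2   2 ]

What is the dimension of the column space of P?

Row reduce to echelon form.
R3 ← R3 − R1: [0, 1, 1, 1, 0, -2]
R4 ← R4 + R1: [0, -2, -2, -2, 0, 4]
R3 ← R3 − (1/2)·R2: [0, 0, 0, 0, 0, 0]
R4 ← R4 + R2: [0, 0, 0, 0, 0, 0]
Echelon form has 2 nonzero rows, so rank(P) = 2.
The column space has dimension equal to the rank: 2.

2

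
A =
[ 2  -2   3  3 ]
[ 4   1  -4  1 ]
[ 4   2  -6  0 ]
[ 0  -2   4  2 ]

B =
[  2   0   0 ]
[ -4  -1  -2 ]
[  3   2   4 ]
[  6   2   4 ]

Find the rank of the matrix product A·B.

First compute AB:
[[ 39,  14,  28],
 [ -2,  -7, -14],
 [-18, -14, -28],
 [ 32,  14,  28]]
Now row reduce the product.
R2 ← R2 + (2/39)·R1: [0, -245/39, -490/39]
R3 ← R3 + (6/13)·R1: [0, -98/13, -196/13]
R4 ← R4 − (32/39)·R1: [0, 98/39, 196/39]
R3 ← R3 − (6/5)·R2: [0, 0, 0]
R4 ← R4 + (2/5)·R2: [0, 0, 0]
2 nonzero rows, so rank(AB) = 2.

2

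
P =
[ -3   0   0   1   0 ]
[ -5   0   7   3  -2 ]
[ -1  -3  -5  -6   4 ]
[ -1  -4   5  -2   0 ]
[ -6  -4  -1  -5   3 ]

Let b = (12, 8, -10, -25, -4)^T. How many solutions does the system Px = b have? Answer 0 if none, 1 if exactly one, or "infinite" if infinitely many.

Row reduce the augmented matrix [P | b].
R2 ← R2 − (5/3)·R1: [0, 0, 7, 4/3, -2, -12]
R3 ← R3 − (1/3)·R1: [0, -3, -5, -19/3, 4, -14]
R4 ← R4 − (1/3)·R1: [0, -4, 5, -7/3, 0, -29]
R5 ← R5 − (2)·R1: [0, -4, -1, -7, 3, -28]
Swap R2 ↔ R3
R4 ← R4 − (4/3)·R2: [0, 0, 35/3, 55/9, -16/3, -31/3]
R5 ← R5 − (4/3)·R2: [0, 0, 17/3, 13/9, -7/3, -28/3]
R4 ← R4 − (5/3)·R3: [0, 0, 0, 35/9, -2, 29/3]
R5 ← R5 − (17/21)·R3: [0, 0, 0, 23/63, -5/7, 8/21]
R5 ← R5 − (23/245)·R4: [0, 0, 0, 0, -129/245, -129/245]
The echelon form has 5 nonzero rows, and every pivot lies in the first 5 columns, so rank(P) = rank([P|b]) = 5.
The system is consistent.
rank = 5 = number of unknowns, so the solution is unique.

1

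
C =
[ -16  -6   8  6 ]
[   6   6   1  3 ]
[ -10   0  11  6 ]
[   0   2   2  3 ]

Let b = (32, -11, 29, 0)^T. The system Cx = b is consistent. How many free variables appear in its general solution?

Row reduce the augmented matrix [C | b].
R2 ← R2 + (3/8)·R1: [0, 15/4, 4, 21/4, 1]
R3 ← R3 − (5/8)·R1: [0, 15/4, 6, 9/4, 9]
R3 ← R3 − R2: [0, 0, 2, -3, 8]
R4 ← R4 − (8/15)·R2: [0, 0, -2/15, 1/5, -8/15]
R4 ← R4 + (1/15)·R3: [0, 0, 0, 0, 0]
The echelon form has 3 nonzero rows, and every pivot lies in the first 4 columns, so rank(C) = rank([C|b]) = 3.
The system is consistent.
Free variables = (unknowns) − (rank) = 4 − 3 = 1.

1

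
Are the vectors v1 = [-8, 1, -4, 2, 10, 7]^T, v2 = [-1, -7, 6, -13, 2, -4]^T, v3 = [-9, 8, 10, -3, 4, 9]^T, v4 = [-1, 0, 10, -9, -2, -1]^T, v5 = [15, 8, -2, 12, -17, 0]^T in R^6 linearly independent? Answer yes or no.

Form the matrix with these vectors as rows and row reduce.
R2 ← R2 − (1/8)·R1: [0, -57/8, 13/2, -53/4, 3/4, -39/8]
R3 ← R3 − (9/8)·R1: [0, 55/8, 29/2, -21/4, -29/4, 9/8]
R4 ← R4 − (1/8)·R1: [0, -1/8, 21/2, -37/4, -13/4, -15/8]
R5 ← R5 + (15/8)·R1: [0, 79/8, -19/2, 63/4, 7/4, 105/8]
R3 ← R3 + (55/57)·R2: [0, 0, 1184/57, -1028/57, -124/19, -68/19]
R4 ← R4 − (1/57)·R2: [0, 0, 592/57, -514/57, -62/19, -34/19]
R5 ← R5 + (79/57)·R2: [0, 0, -28/57, -149/57, 53/19, 121/19]
R4 ← R4 − (1/2)·R3: [0, 0, 0, 0, 0, 0]
R5 ← R5 + (7/296)·R3: [0, 0, 0, -225/74, 195/74, 465/74]
Swap R4 ↔ R5
4 nonzero rows, so the 5 vectors span a space of dimension 4.
Since 4 < 5, the vectors are linearly dependent.

no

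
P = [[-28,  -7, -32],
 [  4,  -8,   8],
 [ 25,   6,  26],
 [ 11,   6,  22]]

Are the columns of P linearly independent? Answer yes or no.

Row reduce P to echelon form.
R2 ← R2 + (1/7)·R1: [0, -9, 24/7]
R3 ← R3 + (25/28)·R1: [0, -1/4, -18/7]
R4 ← R4 + (11/28)·R1: [0, 13/4, 66/7]
R3 ← R3 − (1/36)·R2: [0, 0, -8/3]
R4 ← R4 + (13/36)·R2: [0, 0, 32/3]
R4 ← R4 + (4)·R3: [0, 0, 0]
3 pivots among 3 columns.
Every column is a pivot column, so the columns are linearly independent.

yes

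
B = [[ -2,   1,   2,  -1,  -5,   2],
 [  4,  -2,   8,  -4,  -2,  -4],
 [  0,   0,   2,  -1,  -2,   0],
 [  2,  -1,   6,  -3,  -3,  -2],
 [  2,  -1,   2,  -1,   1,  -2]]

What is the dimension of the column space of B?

2

Row reduce to echelon form.
R2 ← R2 + (2)·R1: [0, 0, 12, -6, -12, 0]
R4 ← R4 + R1: [0, 0, 8, -4, -8, 0]
R5 ← R5 + R1: [0, 0, 4, -2, -4, 0]
R3 ← R3 − (1/6)·R2: [0, 0, 0, 0, 0, 0]
R4 ← R4 − (2/3)·R2: [0, 0, 0, 0, 0, 0]
R5 ← R5 − (1/3)·R2: [0, 0, 0, 0, 0, 0]
Echelon form has 2 nonzero rows, so rank(B) = 2.
The column space has dimension equal to the rank: 2.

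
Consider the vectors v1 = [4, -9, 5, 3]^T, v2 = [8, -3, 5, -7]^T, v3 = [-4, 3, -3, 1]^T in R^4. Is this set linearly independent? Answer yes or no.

Form the matrix with these vectors as rows and row reduce.
R2 ← R2 − (2)·R1: [0, 15, -5, -13]
R3 ← R3 + R1: [0, -6, 2, 4]
R3 ← R3 + (2/5)·R2: [0, 0, 0, -6/5]
3 nonzero rows, so the 3 vectors span a space of dimension 3.
Since 3 = 3, the vectors are linearly independent.

yes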